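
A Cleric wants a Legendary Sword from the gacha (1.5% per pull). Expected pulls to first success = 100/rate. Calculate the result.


Expected pulls for a geometric distribution = 1/p = 100 / rate%
= 100 / 1.5
= 66.67

66.67 pulls


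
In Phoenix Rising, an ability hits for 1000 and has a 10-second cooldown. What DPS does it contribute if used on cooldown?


DPS = damage / cooldown
= 1000 / 10
= 100.00

100.00 DPS


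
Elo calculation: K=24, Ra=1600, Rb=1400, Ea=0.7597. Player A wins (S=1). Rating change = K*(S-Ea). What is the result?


Elo update: delta = K * (S - Ea), where S = 1 (wins)
S - Ea = 1 - 0.7597 = 0.2403
Rating change = 24 * 0.2403
= 5.77

5.77 rating points


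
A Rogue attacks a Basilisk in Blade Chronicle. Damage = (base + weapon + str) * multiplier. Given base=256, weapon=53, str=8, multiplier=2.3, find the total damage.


Sum base + weapon + str = 256 + 53 + 8 = 317
Multiply by 2.3:
317 * 2.3 = 729.1

729.1 damage


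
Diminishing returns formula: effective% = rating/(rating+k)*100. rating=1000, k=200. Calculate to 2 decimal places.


effective% = rating / (rating + k) * 100
= 1000 / (1000 + 200) * 100
= 1000 / 1200 * 100
= 0.833333 * 100
= 83.33%

83.33%


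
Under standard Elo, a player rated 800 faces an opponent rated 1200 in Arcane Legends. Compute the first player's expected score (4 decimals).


Elo expected score: Ea = 1/(1 + 10^((Rb-Ra)/400))
Rb - Ra = 1200 - 800 = 400
(Rb-Ra)/400 = 400/400 = 1.0
10^1.0 = 10.0
Ea = 1/(1 + 10.0) = 1/11.0 = 0.0909

0.0909


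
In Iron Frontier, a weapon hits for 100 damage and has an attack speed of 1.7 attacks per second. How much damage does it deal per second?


DPS = damage * attack_speed
= 100 * 1.7
= 170.0

170.0 DPS


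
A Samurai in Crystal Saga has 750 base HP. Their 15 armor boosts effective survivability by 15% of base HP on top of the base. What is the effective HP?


EHP = 750 * (1 + 15/100)
= 750 * (1 + 0.15)
= 750 * 1.15
= 862.5

862.5 EHP


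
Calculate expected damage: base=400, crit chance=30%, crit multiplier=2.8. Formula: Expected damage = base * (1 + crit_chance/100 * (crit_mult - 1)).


E[dmg] = base * (1 + crit_chance * (crit_mult - 1))
cc as decimal = 30/100 = 0.3
cm - 1 = 2.8 - 1 = 1.8
Bonus factor = 0.3 * 1.8 = 0.54
Total multiplier = 1 + 0.54 = 1.54
Expected damage = 400 * 1.54 = 616.00

616.00 damage


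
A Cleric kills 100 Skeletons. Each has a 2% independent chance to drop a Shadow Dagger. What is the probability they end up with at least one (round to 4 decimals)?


P(at least one) = 1 - P(none) = 1 - (1-p)^n
p = 2/100 = 0.02
1 - p = 0.98
(1 - p)^100 = 0.98^100 = 0.132620
P(at least one) = 1 - 0.132620 = 0.8674

0.8674


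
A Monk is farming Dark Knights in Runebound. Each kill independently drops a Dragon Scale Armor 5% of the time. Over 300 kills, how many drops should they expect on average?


Expected drops = kills * (drop_rate / 100)
= 300 * (5 / 100)
= 300 * 0.05
= 15.0

15.0 drops


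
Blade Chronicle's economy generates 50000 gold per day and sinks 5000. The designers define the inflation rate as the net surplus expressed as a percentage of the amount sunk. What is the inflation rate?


Net gold = 50000 - 5000 = 45000
Inflation rate = net / sunk * 100 = 45000 / 5000 * 100
= 9.0 * 100
= 900.00%

900.00%


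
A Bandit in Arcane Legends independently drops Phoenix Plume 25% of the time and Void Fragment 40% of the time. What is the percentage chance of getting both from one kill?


For independent events, P(both) = P(A) * P(B)
= 25% * 40%
= 1000 / 100 %
= 10.0%

10.0%


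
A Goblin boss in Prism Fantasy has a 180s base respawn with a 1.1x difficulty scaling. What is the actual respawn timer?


Respawn time = base * multiplier
= 180 * 1.1
= 198.0 seconds

198.0 seconds


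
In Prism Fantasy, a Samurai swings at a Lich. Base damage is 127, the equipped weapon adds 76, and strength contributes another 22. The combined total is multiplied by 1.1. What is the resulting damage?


Sum base + weapon + str = 127 + 76 + 22 = 225
Multiply by 1.1:
225 * 1.1 = 247.5

247.5 damage


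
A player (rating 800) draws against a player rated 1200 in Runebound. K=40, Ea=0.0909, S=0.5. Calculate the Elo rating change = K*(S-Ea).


Elo update: delta = K * (S - Ea), where S = 0.5 (draws)
S - Ea = 0.5 - 0.0909 = 0.4091
Rating change = 40 * 0.4091
= 16.36

16.36 rating points


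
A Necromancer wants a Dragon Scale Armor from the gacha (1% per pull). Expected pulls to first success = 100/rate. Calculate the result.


Expected pulls for a geometric distribution = 1/p = 100 / rate%
= 100 / 1
= 100.0

100.0 pulls


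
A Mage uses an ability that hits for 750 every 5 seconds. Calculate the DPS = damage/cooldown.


DPS = damage / cooldown
= 750 / 5
= 150.00

150.00 DPS


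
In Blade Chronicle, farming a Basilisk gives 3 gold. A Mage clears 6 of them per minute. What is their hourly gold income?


Gold per minute = 3 * 6 = 18
Gold per hour = 18 * 60 = 1080

1080 gold/hour


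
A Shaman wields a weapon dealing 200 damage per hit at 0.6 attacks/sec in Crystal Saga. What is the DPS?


DPS = damage * attack_speed
= 200 * 0.6
= 120.0

120.0 DPS


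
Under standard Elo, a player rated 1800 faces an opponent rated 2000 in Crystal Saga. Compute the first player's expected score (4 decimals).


Elo expected score: Ea = 1/(1 + 10^((Rb-Ra)/400))
Rb - Ra = 2000 - 1800 = 200
(Rb-Ra)/400 = 200/400 = 0.5
10^0.5 = 3.162278
Ea = 1/(1 + 3.162278) = 1/4.162278 = 0.2403

0.2403


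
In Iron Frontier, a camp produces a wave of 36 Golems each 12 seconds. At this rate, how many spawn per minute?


Spawns per minute = count * (60 / interval)
= 36 * (60 / 12)
= 36 * 5.0
= 180.0

180.0 per minute


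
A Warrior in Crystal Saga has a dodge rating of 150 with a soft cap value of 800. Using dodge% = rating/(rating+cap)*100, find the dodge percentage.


dodge% = 150 / (150 + 800) * 100
= 150 / 950 * 100
= 0.157895 * 100
= 15.79%

15.79%


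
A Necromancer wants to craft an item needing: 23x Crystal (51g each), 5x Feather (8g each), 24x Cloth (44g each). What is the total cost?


Cost breakdown:
  Crystal: 23 * 51 = 1173
  Feather: 5 * 8 = 40
  Cloth: 24 * 44 = 1056
Total = 1173 + 40 + 1056 = 2269

2269 gold


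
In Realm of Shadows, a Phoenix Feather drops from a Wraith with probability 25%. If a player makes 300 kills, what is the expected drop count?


Expected drops = kills * (drop_rate / 100)
= 300 * (25 / 100)
= 300 * 0.25
= 75.0

75.0 drops


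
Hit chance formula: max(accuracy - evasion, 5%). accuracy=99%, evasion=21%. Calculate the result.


accuracy - evasion = 99 - 21 = 78
Apply floor: max(78, 5) = 78
Hit chance = 78%

78%


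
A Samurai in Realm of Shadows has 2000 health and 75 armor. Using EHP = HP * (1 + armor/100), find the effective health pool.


EHP = 2000 * (1 + 75/100)
= 2000 * (1 + 0.75)
= 2000 * 1.75
= 3500.0

3500.0 EHP


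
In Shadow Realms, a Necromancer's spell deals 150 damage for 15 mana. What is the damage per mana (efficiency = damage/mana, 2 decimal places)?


Efficiency = damage / mana
= 150 / 15
= 10.00

10.00 dmg/mana


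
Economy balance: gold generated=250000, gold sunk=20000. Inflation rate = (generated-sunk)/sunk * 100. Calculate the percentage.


Net gold = 250000 - 20000 = 230000
Inflation rate = net / sunk * 100 = 230000 / 20000 * 100
= 11.5 * 100
= 1150.00%

1150.00%


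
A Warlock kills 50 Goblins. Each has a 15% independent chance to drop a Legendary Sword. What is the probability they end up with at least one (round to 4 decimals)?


P(at least one) = 1 - P(none) = 1 - (1-p)^n
p = 15/100 = 0.15
1 - p = 0.85
(1 - p)^50 = 0.85^50 = 0.000296
P(at least one) = 1 - 0.000296 = 0.9997

0.9997


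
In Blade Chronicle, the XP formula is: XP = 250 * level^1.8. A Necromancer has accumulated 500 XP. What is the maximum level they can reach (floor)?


XP = 250 * level^1.8, so level = (XP / 250)^(1/1.8)
= (500 / 250)^(1/1.8)
= 2.0^0.5556
= 1.4697
Floor: level = 1

level 1


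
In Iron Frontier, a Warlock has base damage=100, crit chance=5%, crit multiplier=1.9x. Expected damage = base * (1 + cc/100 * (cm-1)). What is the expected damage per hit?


E[dmg] = base * (1 + crit_chance * (crit_mult - 1))
cc as decimal = 5/100 = 0.05
cm - 1 = 1.9 - 1 = 0.9
Bonus factor = 0.05 * 0.9 = 0.045
Total multiplier = 1 + 0.045 = 1.045
Expected damage = 100 * 1.045 = 104.50

104.50 damage


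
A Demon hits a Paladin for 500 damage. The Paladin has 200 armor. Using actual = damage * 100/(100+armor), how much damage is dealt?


actual = 500 * 100 / (100 + 200)
= 500 * 100 / 300
= 50000 / 300
= 166.67

166.67 damage


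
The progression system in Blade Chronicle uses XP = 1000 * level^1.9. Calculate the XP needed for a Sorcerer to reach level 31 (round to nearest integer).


XP = 1000 * level^1.9
Substitute level = 31:
XP = 1000 * 31^1.9
= 1000 * 681.69046
= 681690

681690 XP


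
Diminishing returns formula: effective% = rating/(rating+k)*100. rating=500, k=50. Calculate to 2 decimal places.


effective% = rating / (rating + k) * 100
= 500 / (500 + 50) * 100
= 500 / 550 * 100
= 0.909091 * 100
= 90.91%

90.91%


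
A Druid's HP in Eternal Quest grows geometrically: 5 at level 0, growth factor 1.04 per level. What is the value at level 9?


value = base * growth^level
= 5 * 1.04^9
= 5 * 1.423312
= 7.12

7.12 HP


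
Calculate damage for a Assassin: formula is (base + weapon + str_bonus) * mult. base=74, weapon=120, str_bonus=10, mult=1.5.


Sum base + weapon + str = 74 + 120 + 10 = 204
Multiply by 1.5:
204 * 1.5 = 306.0

306.0 damage


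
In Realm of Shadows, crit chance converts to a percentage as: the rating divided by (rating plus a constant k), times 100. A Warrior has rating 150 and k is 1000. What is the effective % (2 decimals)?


effective% = rating / (rating + k) * 100
= 150 / (150 + 1000) * 100
= 150 / 1150 * 100
= 0.130435 * 100
= 13.04%

13.04%


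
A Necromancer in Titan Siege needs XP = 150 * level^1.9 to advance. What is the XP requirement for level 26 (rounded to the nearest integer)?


XP = 150 * level^1.9
Substitute level = 26:
XP = 150 * 26^1.9
= 150 * 488.0332
= 73205

73205 XP


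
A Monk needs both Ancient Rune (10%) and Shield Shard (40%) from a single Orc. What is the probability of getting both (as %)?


For independent events, P(both) = P(A) * P(B)
= 10% * 40%
= 400 / 100 %
= 4.0%

4.0%


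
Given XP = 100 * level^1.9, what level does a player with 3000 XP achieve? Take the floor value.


XP = 100 * level^1.9, so level = (XP / 100)^(1/1.9)
= (3000 / 100)^(1/1.9)
= 30.0^0.5263
= 5.9901
Floor: level = 5

level 5


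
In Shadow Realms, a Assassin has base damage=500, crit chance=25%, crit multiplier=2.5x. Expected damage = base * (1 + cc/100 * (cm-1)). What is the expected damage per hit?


E[dmg] = base * (1 + crit_chance * (crit_mult - 1))
cc as decimal = 25/100 = 0.25
cm - 1 = 2.5 - 1 = 1.5
Bonus factor = 0.25 * 1.5 = 0.375
Total multiplier = 1 + 0.375 = 1.375
Expected damage = 500 * 1.375 = 687.50

687.50 damage


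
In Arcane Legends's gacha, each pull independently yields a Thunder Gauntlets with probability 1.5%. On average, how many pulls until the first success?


Expected pulls for a geometric distribution = 1/p = 100 / rate%
= 100 / 1.5
= 66.67

66.67 pulls


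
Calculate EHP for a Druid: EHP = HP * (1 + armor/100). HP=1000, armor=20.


EHP = 1000 * (1 + 20/100)
= 1000 * (1 + 0.2)
= 1000 * 1.2
= 1200.0

1200.0 EHP


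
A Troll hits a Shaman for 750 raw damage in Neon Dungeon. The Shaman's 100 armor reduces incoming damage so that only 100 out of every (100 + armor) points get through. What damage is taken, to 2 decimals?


actual = 750 * 100 / (100 + 100)
= 750 * 100 / 200
= 75000 / 200
= 375.00

375.00 damage


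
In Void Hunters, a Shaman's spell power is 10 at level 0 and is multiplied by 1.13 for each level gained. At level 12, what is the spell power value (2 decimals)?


value = base * growth^level
= 10 * 1.13^12
= 10 * 4.334523
= 43.35

43.35 spell power


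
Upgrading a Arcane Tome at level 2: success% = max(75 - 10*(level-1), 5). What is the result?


raw_rate = 75 - 10 * (2 - 1)
= 75 - 10 * 1
= 75 - 10
= 65
Apply floor: max(65, 5) = 65%

65%


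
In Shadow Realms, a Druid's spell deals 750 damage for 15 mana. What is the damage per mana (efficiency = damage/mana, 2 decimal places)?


Efficiency = damage / mana
= 750 / 15
= 50.00

50.00 dmg/mana


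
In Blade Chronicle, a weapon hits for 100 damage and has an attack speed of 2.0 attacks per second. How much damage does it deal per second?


DPS = damage * attack_speed
= 100 * 2.0
= 200.0

200.0 DPS


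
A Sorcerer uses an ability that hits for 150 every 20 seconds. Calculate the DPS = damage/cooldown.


DPS = damage / cooldown
= 150 / 20
= 7.50

7.50 DPS


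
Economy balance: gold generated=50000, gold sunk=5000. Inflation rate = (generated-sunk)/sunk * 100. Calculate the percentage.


Net gold = 50000 - 5000 = 45000
Inflation rate = net / sunk * 100 = 45000 / 5000 * 100
= 9.0 * 100
= 900.00%

900.00%


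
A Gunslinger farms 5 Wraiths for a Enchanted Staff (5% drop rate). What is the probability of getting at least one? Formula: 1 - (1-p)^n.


P(at least one) = 1 - P(none) = 1 - (1-p)^n
p = 5/100 = 0.05
1 - p = 0.95
(1 - p)^5 = 0.95^5 = 0.773781
P(at least one) = 1 - 0.773781 = 0.2262

0.2262


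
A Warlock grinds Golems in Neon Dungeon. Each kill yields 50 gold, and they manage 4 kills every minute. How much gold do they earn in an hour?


Gold per minute = 50 * 4 = 200
Gold per hour = 200 * 60 = 12000

12000 gold/hour


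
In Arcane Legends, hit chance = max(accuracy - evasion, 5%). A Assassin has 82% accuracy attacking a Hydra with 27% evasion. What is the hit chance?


accuracy - evasion = 82 - 27 = 55
Apply floor: max(55, 5) = 55
Hit chance = 55%

55%


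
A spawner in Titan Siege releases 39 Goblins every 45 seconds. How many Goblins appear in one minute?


Spawns per minute = count * (60 / interval)
= 39 * (60 / 45)
= 39 * 1.3333
= 52.0

52.0 per minute


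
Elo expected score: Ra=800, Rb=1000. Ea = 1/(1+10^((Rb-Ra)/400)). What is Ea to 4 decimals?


Elo expected score: Ea = 1/(1 + 10^((Rb-Ra)/400))
Rb - Ra = 1000 - 800 = 200
(Rb-Ra)/400 = 200/400 = 0.5
10^0.5 = 3.162278
Ea = 1/(1 + 3.162278) = 1/4.162278 = 0.2403

0.2403


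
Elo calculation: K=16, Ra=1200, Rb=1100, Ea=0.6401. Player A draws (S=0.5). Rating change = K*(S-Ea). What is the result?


Elo update: delta = K * (S - Ea), where S = 0.5 (draws)
S - Ea = 0.5 - 0.6401 = -0.1401
Rating change = 16 * -0.1401
= -2.24

-2.24 rating points


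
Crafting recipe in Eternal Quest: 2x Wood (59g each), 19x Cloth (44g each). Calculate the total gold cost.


Cost breakdown:
  Wood: 2 * 59 = 118
  Cloth: 19 * 44 = 836
Total = 118 + 836 = 954

954 gold


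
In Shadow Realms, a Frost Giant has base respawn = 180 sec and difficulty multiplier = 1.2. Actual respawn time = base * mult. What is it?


Respawn time = base * multiplier
= 180 * 1.2
= 216.0 seconds

216.0 seconds


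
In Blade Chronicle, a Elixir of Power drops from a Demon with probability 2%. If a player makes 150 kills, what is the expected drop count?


Expected drops = kills * (drop_rate / 100)
= 150 * (2 / 100)
= 150 * 0.02
= 3.0

3.0 drops


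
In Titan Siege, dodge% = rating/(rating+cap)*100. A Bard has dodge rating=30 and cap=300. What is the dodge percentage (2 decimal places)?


dodge% = 30 / (30 + 300) * 100
= 30 / 330 * 100
= 0.090909 * 100
= 9.09%

9.09%


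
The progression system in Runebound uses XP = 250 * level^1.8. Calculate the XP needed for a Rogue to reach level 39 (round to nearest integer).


XP = 250 * level^1.8
Substitute level = 39:
XP = 250 * 39^1.8
= 250 * 730.9982
= 182750

182750 XP


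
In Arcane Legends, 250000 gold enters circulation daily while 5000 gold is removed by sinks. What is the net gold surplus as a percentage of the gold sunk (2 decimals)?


Net gold = 250000 - 5000 = 245000
Inflation rate = net / sunk * 100 = 245000 / 5000 * 100
= 49.0 * 100
= 4900.00%

4900.00%


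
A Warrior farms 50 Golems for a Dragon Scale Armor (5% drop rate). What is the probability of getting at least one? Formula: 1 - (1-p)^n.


P(at least one) = 1 - P(none) = 1 - (1-p)^n
p = 5/100 = 0.05
1 - p = 0.95
(1 - p)^50 = 0.95^50 = 0.076945
P(at least one) = 1 - 0.076945 = 0.9231

0.9231


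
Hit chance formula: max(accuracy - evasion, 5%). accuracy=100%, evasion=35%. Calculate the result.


accuracy - evasion = 100 - 35 = 65
Apply floor: max(65, 5) = 65
Hit chance = 65%

65%


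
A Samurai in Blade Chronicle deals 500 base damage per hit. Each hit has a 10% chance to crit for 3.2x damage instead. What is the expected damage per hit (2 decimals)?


E[dmg] = base * (1 + crit_chance * (crit_mult - 1))
cc as decimal = 10/100 = 0.1
cm - 1 = 3.2 - 1 = 2.2
Bonus factor = 0.1 * 2.2 = 0.22
Total multiplier = 1 + 0.22 = 1.22
Expected damage = 500 * 1.22 = 610.00

610.00 damage


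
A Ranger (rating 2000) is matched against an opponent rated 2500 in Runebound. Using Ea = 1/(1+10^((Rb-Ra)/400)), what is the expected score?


Elo expected score: Ea = 1/(1 + 10^((Rb-Ra)/400))
Rb - Ra = 2500 - 2000 = 500
(Rb-Ra)/400 = 500/400 = 1.25
10^1.25 = 17.782794
Ea = 1/(1 + 17.782794) = 1/18.782794 = 0.0532

0.0532


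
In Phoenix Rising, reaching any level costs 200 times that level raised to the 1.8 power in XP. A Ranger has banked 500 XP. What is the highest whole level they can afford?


XP = 200 * level^1.8, so level = (XP / 200)^(1/1.8)
= (500 / 200)^(1/1.8)
= 2.5^0.5556
= 1.6637
Floor: level = 1

level 1


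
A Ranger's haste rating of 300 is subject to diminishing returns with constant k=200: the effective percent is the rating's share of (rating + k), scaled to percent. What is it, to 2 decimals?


effective% = rating / (rating + k) * 100
= 300 / (300 + 200) * 100
= 300 / 500 * 100
= 0.6 * 100
= 60.00%

60.00%


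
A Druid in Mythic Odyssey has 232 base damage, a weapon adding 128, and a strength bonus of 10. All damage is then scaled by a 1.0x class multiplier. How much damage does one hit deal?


Sum base + weapon + str = 232 + 128 + 10 = 370
Multiply by 1.0:
370 * 1.0 = 370.0

370.0 damage


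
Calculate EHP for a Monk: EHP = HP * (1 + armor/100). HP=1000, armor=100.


EHP = 1000 * (1 + 100/100)
= 1000 * (1 + 1.0)
= 1000 * 2.0
= 2000.0

2000.0 EHP


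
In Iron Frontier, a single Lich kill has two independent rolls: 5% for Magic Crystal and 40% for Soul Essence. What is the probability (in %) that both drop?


For independent events, P(both) = P(A) * P(B)
= 5% * 40%
= 200 / 100 %
= 2.0%

2.0%


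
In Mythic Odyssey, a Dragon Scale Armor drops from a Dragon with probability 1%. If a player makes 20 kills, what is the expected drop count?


Expected drops = kills * (drop_rate / 100)
= 20 * (1 / 100)
= 20 * 0.01
= 0.2

0.2 drops


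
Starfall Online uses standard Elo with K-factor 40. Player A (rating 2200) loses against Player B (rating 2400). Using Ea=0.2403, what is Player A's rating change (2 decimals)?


Elo update: delta = K * (S - Ea), where S = 0 (loses)
S - Ea = 0 - 0.2403 = -0.2403
Rating change = 40 * -0.2403
= -9.61

-9.61 rating points


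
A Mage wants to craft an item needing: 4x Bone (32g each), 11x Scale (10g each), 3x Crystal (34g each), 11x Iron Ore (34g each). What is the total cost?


Cost breakdown:
  Bone: 4 * 32 = 128
  Scale: 11 * 10 = 110
  Crystal: 3 * 34 = 102
  Iron Ore: 11 * 34 = 374
Total = 128 + 110 + 102 + 374 = 714

714 gold


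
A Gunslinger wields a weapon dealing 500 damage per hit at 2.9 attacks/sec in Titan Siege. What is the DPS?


DPS = damage * attack_speed
= 500 * 2.9
= 1450.0

1450.0 DPS


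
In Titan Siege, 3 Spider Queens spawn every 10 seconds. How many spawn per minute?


Spawns per minute = count * (60 / interval)
= 3 * (60 / 10)
= 3 * 6.0
= 18.0

18.0 per minute


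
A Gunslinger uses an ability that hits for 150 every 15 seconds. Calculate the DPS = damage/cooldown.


DPS = damage / cooldown
= 150 / 15
= 10.00

10.00 DPS


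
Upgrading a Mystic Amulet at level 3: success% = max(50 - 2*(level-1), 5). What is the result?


raw_rate = 50 - 2 * (3 - 1)
= 50 - 2 * 2
= 50 - 4
= 46
Apply floor: max(46, 5) = 46%

46%


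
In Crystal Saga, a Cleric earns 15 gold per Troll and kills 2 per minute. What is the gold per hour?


Gold per minute = 15 * 2 = 30
Gold per hour = 30 * 60 = 1800

1800 gold/hour


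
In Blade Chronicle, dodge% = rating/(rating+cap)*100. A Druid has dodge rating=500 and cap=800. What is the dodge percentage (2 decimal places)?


dodge% = 500 / (500 + 800) * 100
= 500 / 1300 * 100
= 0.384615 * 100
= 38.46%

38.46%


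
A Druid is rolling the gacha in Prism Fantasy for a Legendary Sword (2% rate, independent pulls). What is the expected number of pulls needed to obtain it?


Expected pulls for a geometric distribution = 1/p = 100 / rate%
= 100 / 2
= 50.0

50.0 pulls


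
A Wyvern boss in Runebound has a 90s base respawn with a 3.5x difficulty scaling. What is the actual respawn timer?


Respawn time = base * multiplier
= 90 * 3.5
= 315.0 seconds

315.0 seconds


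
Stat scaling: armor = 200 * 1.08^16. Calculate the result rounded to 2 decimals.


value = base * growth^level
= 200 * 1.08^16
= 200 * 3.425943
= 685.19

685.19 armor


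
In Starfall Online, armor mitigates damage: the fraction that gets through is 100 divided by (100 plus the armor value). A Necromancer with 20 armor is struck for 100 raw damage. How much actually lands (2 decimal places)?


actual = 100 * 100 / (100 + 20)
= 100 * 100 / 120
= 10000 / 120
= 83.33

83.33 damage


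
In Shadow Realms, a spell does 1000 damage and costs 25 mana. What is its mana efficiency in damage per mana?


Efficiency = damage / mana
= 1000 / 25
= 40.00

40.00 dmg/mana


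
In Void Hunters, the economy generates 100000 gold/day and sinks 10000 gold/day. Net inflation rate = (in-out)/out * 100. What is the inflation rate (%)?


Net gold = 100000 - 10000 = 90000
Inflation rate = net / sunk * 100 = 90000 / 10000 * 100
= 9.0 * 100
= 900.00%

900.00%


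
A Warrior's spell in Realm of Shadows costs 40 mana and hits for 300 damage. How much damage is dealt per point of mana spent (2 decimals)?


Efficiency = damage / mana
= 300 / 40
= 7.50

7.50 dmg/mana


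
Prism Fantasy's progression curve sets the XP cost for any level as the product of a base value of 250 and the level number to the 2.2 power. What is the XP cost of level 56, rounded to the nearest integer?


XP = 250 * level^2.2
Substitute level = 56:
XP = 250 * 56^2.2
= 250 * 7014.7736
= 1753693

1753693 XP


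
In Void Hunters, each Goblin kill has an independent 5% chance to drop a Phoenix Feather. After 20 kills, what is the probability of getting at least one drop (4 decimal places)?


P(at least one) = 1 - P(none) = 1 - (1-p)^n
p = 5/100 = 0.05
1 - p = 0.95
(1 - p)^20 = 0.95^20 = 0.358486
P(at least one) = 1 - 0.358486 = 0.6415

0.6415


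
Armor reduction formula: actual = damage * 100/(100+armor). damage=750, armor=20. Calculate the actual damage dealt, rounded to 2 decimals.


actual = 750 * 100 / (100 + 20)
= 750 * 100 / 120
= 75000 / 120
= 625.00

625.00 damage


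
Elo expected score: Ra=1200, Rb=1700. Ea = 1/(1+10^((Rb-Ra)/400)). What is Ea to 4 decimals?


Elo expected score: Ea = 1/(1 + 10^((Rb-Ra)/400))
Rb - Ra = 1700 - 1200 = 500
(Rb-Ra)/400 = 500/400 = 1.25
10^1.25 = 17.782794
Ea = 1/(1 + 17.782794) = 1/18.782794 = 0.0532

0.0532


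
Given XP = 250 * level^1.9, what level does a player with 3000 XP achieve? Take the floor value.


XP = 250 * level^1.9, so level = (XP / 250)^(1/1.9)
= (3000 / 250)^(1/1.9)
= 12.0^0.5263
= 3.6982
Floor: level = 3

level 3


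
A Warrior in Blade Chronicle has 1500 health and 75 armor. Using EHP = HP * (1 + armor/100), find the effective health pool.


EHP = 1500 * (1 + 75/100)
= 1500 * (1 + 0.75)
= 1500 * 1.75
= 2625.0

2625.0 EHP


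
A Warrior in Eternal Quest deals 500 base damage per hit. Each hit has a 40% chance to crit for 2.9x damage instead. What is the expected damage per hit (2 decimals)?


E[dmg] = base * (1 + crit_chance * (crit_mult - 1))
cc as decimal = 40/100 = 0.4
cm - 1 = 2.9 - 1 = 1.9
Bonus factor = 0.4 * 1.9 = 0.76
Total multiplier = 1 + 0.76 = 1.76
Expected damage = 500 * 1.76 = 880.00

880.00 damage


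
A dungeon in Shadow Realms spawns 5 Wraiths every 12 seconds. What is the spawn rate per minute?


Spawns per minute = count * (60 / interval)
= 5 * (60 / 12)
= 5 * 5.0
= 25.0

25.0 per minute


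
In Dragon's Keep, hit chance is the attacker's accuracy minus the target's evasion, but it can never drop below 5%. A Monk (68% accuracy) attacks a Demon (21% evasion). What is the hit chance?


accuracy - evasion = 68 - 21 = 47
Apply floor: max(47, 5) = 47
Hit chance = 47%

47%


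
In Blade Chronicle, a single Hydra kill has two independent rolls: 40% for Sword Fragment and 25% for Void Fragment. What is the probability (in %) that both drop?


For independent events, P(both) = P(A) * P(B)
= 40% * 25%
= 1000 / 100 %
= 10.0%

10.0%


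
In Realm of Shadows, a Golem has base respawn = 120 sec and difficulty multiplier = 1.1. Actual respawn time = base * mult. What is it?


Respawn time = base * multiplier
= 120 * 1.1
= 132.0 seconds

132.0 seconds


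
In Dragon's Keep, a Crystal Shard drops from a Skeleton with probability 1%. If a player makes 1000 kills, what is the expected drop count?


Expected drops = kills * (drop_rate / 100)
= 1000 * (1 / 100)
= 1000 * 0.01
= 10.0

10.0 drops


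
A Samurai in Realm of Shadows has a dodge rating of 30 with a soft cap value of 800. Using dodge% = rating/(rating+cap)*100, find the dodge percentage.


dodge% = 30 / (30 + 800) * 100
= 30 / 830 * 100
= 0.036145 * 100
= 3.61%

3.61%


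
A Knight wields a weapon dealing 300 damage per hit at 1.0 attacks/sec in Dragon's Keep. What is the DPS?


DPS = damage * attack_speed
= 300 * 1.0
= 300.0

300.0 DPS


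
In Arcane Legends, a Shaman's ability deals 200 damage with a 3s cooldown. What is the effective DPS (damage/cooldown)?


DPS = damage / cooldown
= 200 / 3
= 66.67

66.67 DPS


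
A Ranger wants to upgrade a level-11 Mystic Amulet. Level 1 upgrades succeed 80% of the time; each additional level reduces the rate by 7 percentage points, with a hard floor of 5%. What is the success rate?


raw_rate = 80 - 7 * (11 - 1)
= 80 - 7 * 10
= 80 - 70
= 10
Apply floor: max(10, 5) = 10%

10%


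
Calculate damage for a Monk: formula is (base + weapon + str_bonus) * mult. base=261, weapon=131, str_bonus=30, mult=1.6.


Sum base + weapon + str = 261 + 131 + 30 = 422
Multiply by 1.6:
422 * 1.6 = 675.2

675.2 damage


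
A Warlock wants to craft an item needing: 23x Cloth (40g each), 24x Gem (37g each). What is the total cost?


Cost breakdown:
  Cloth: 23 * 40 = 920
  Gem: 24 * 37 = 888
Total = 920 + 888 = 1808

1808 gold


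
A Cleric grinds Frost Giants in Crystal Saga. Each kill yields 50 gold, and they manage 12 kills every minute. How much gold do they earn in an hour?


Gold per minute = 50 * 12 = 600
Gold per hour = 600 * 60 = 36000

36000 gold/hour


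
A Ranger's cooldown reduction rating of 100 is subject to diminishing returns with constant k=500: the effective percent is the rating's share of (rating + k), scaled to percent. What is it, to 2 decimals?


effective% = rating / (rating + k) * 100
= 100 / (100 + 500) * 100
= 100 / 600 * 100
= 0.166667 * 100
= 16.67%

16.67%


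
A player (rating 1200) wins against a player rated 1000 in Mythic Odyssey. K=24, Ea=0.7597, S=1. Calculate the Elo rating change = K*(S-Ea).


Elo update: delta = K * (S - Ea), where S = 1 (wins)
S - Ea = 1 - 0.7597 = 0.2403
Rating change = 24 * 0.2403
= 5.77

5.77 rating points


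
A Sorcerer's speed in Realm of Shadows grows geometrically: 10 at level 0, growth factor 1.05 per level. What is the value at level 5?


value = base * growth^level
= 10 * 1.05^5
= 10 * 1.276282
= 12.76

12.76 speed


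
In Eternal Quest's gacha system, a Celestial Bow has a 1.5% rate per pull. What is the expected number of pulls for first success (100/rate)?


Expected pulls for a geometric distribution = 1/p = 100 / rate%
= 100 / 1.5
= 66.67

66.67 pulls


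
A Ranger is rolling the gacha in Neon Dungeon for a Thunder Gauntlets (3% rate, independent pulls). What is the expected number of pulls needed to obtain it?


Expected pulls for a geometric distribution = 1/p = 100 / rate%
= 100 / 3
= 33.33

33.33 pulls


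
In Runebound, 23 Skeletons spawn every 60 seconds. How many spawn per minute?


Spawns per minute = count * (60 / interval)
= 23 * (60 / 60)
= 23 * 1.0
= 23.0

23.0 per minute


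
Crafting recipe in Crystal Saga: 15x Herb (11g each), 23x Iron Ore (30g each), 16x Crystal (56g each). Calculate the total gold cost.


Cost breakdown:
  Herb: 15 * 11 = 165
  Iron Ore: 23 * 30 = 690
  Crystal: 16 * 56 = 896
Total = 165 + 690 + 896 = 1751

1751 gold


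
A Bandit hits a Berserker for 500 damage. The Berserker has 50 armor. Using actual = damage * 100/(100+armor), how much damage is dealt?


actual = 500 * 100 / (100 + 50)
= 500 * 100 / 150
= 50000 / 150
= 333.33

333.33 damage


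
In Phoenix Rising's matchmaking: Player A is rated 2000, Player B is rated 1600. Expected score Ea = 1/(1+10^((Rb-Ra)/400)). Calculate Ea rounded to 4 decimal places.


Elo expected score: Ea = 1/(1 + 10^((Rb-Ra)/400))
Rb - Ra = 1600 - 2000 = -400
(Rb-Ra)/400 = -400/400 = -1.0
10^-1.0 = 0.1
Ea = 1/(1 + 0.1) = 1/1.1 = 0.9091

0.9091


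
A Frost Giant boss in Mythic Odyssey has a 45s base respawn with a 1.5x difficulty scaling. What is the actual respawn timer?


Respawn time = base * multiplier
= 45 * 1.5
= 67.5 seconds

67.5 seconds


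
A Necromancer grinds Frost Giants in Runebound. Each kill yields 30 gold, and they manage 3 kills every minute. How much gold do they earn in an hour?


Gold per minute = 30 * 3 = 90
Gold per hour = 90 * 60 = 5400

5400 gold/hour


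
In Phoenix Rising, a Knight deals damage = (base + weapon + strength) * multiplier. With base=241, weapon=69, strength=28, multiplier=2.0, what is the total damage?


Sum base + weapon + str = 241 + 69 + 28 = 338
Multiply by 2.0:
338 * 2.0 = 676.0

676.0 damage


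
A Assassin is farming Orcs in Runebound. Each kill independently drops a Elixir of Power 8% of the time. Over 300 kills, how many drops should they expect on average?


Expected drops = kills * (drop_rate / 100)
= 300 * (8 / 100)
= 300 * 0.08
= 24.0

24.0 drops


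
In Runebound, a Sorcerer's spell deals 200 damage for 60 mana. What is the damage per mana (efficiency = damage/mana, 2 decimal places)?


Efficiency = damage / mana
= 200 / 60
= 3.33

3.33 dmg/mana


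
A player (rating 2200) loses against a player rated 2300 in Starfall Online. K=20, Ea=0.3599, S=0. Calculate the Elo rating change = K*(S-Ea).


Elo update: delta = K * (S - Ea), where S = 0 (loses)
S - Ea = 0 - 0.3599 = -0.3599
Rating change = 20 * -0.3599
= -7.20

-7.20 rating points


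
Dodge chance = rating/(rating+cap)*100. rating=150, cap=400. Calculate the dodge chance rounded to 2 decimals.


dodge% = 150 / (150 + 400) * 100
= 150 / 550 * 100
= 0.272727 * 100
= 27.27%

27.27%


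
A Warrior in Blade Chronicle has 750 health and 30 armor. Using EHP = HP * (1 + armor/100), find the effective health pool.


EHP = 750 * (1 + 30/100)
= 750 * (1 + 0.3)
= 750 * 1.3
= 975.0

975.0 EHP


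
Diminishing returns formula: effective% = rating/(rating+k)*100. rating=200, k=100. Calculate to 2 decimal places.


effective% = rating / (rating + k) * 100
= 200 / (200 + 100) * 100
= 200 / 300 * 100
= 0.666667 * 100
= 66.67%

66.67%


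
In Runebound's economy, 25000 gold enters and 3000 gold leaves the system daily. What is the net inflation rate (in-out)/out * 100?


Net gold = 25000 - 3000 = 22000
Inflation rate = net / sunk * 100 = 22000 / 3000 * 100
= 7.333333 * 100
= 733.33%

733.33%


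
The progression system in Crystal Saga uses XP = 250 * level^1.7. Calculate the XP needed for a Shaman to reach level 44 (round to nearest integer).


XP = 250 * level^1.7
Substitute level = 44:
XP = 250 * 44^1.7
= 250 * 622.1134
= 155528

155528 XP


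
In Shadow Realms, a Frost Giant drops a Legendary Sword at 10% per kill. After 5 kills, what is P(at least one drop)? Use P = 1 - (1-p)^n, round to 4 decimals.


P(at least one) = 1 - P(none) = 1 - (1-p)^n
p = 10/100 = 0.1
1 - p = 0.9
(1 - p)^5 = 0.9^5 = 0.590490
P(at least one) = 1 - 0.590490 = 0.4095

0.4095


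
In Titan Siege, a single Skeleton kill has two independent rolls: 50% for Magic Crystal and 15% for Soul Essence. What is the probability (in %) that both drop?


For independent events, P(both) = P(A) * P(B)
= 50% * 15%
= 750 / 100 %
= 7.5%

7.5%


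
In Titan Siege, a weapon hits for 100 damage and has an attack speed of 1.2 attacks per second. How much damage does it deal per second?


DPS = damage * attack_speed
= 100 * 1.2
= 120.0

120.0 DPS


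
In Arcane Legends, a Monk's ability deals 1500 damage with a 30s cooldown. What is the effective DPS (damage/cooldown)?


DPS = damage / cooldown
= 1500 / 30
= 50.00

50.00 DPS


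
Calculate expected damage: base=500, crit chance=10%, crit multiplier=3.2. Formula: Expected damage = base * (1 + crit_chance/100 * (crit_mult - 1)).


E[dmg] = base * (1 + crit_chance * (crit_mult - 1))
cc as decimal = 10/100 = 0.1
cm - 1 = 3.2 - 1 = 2.2
Bonus factor = 0.1 * 2.2 = 0.22
Total multiplier = 1 + 0.22 = 1.22
Expected damage = 500 * 1.22 = 610.00

610.00 damage


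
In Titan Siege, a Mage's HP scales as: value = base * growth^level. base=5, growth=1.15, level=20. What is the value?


value = base * growth^level
= 5 * 1.15^20
= 5 * 16.366537
= 81.83

81.83 HP


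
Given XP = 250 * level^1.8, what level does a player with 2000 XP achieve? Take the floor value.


XP = 250 * level^1.8, so level = (XP / 250)^(1/1.8)
= (2000 / 250)^(1/1.8)
= 8.0^0.5556
= 3.1748
Floor: level = 3

level 3


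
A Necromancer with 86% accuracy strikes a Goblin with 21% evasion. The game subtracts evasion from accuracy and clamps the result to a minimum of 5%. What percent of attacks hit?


accuracy - evasion = 86 - 21 = 65
Apply floor: max(65, 5) = 65
Hit chance = 65%

65%


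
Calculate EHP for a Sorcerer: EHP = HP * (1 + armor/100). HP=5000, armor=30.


EHP = 5000 * (1 + 30/100)
= 5000 * (1 + 0.3)
= 5000 * 1.3
= 6500.0

6500.0 EHP


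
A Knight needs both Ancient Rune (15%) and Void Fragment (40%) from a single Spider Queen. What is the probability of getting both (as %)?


For independent events, P(both) = P(A) * P(B)
= 15% * 40%
= 600 / 100 %
= 6.0%

6.0%


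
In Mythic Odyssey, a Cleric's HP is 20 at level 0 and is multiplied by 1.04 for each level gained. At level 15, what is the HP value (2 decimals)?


value = base * growth^level
= 20 * 1.04^15
= 20 * 1.800944
= 36.02

36.02 HP


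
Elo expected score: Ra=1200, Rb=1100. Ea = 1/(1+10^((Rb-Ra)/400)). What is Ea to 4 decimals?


Elo expected score: Ea = 1/(1 + 10^((Rb-Ra)/400))
Rb - Ra = 1100 - 1200 = -100
(Rb-Ra)/400 = -100/400 = -0.25
10^-0.25 = 0.562341
Ea = 1/(1 + 0.562341) = 1/1.562341 = 0.6401

0.6401


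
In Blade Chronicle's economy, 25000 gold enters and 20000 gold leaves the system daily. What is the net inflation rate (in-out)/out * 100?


Net gold = 25000 - 20000 = 5000
Inflation rate = net / sunk * 100 = 5000 / 20000 * 100
= 0.25 * 100
= 25.00%

25.00%


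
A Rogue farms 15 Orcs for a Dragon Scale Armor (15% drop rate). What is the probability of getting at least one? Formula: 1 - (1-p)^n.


P(at least one) = 1 - P(none) = 1 - (1-p)^n
p = 15/100 = 0.15
1 - p = 0.85
(1 - p)^15 = 0.85^15 = 0.087354
P(at least one) = 1 - 0.087354 = 0.9126

0.9126


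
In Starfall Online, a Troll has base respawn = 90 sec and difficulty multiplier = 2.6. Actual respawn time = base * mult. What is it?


Respawn time = base * multiplier
= 90 * 2.6
= 234.0 seconds

234.0 seconds


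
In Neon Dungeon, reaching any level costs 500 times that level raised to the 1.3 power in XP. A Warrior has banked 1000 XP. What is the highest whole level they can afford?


XP = 500 * level^1.3, so level = (XP / 500)^(1/1.3)
= (1000 / 500)^(1/1.3)
= 2.0^0.7692
= 1.7044
Floor: level = 1

level 1


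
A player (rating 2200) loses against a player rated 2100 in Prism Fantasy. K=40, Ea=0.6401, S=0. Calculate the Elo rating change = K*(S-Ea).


Elo update: delta = K * (S - Ea), where S = 0 (loses)
S - Ea = 0 - 0.6401 = -0.6401
Rating change = 40 * -0.6401
= -25.60

-25.60 rating points


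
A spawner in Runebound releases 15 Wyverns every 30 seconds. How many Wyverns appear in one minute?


Spawns per minute = count * (60 / interval)
= 15 * (60 / 30)
= 15 * 2.0
= 30.0

30.0 per minute


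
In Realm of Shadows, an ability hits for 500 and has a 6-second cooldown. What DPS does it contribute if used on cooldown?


DPS = damage / cooldown
= 500 / 6
= 83.33

83.33 DPS


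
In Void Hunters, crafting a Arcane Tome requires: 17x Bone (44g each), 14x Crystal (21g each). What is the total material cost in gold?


Cost breakdown:
  Bone: 17 * 44 = 748
  Crystal: 14 * 21 = 294
Total = 748 + 294 = 1042

1042 gold


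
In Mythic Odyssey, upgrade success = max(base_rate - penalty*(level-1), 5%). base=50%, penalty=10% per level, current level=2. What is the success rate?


raw_rate = 50 - 10 * (2 - 1)
= 50 - 10 * 1
= 50 - 10
= 40
Apply floor: max(40, 5) = 40%

40%


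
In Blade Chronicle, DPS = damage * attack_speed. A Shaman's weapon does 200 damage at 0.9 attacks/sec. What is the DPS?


DPS = damage * attack_speed
= 200 * 0.9
= 180.0

180.0 DPS


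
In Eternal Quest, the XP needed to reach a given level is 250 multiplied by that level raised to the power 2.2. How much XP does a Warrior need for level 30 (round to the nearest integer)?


XP = 250 * level^2.2
Substitute level = 30:
XP = 250 * 30^2.2
= 250 * 1776.9154
= 444229

444229 XP


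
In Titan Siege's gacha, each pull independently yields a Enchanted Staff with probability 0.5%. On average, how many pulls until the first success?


Expected pulls for a geometric distribution = 1/p = 100 / rate%
= 100 / 0.5
= 200.0

200.0 pulls


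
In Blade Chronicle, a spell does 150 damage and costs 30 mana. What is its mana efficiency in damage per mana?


Efficiency = damage / mana
= 150 / 30
= 5.00

5.00 dmg/mana


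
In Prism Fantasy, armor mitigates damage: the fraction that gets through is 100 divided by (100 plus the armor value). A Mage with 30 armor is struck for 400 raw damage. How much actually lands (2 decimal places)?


actual = 400 * 100 / (100 + 30)
= 400 * 100 / 130
= 40000 / 130
= 307.69

307.69 damage


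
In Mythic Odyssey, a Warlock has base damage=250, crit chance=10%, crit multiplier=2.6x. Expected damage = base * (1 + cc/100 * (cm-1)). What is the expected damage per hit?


E[dmg] = base * (1 + crit_chance * (crit_mult - 1))
cc as decimal = 10/100 = 0.1
cm - 1 = 2.6 - 1 = 1.6
Bonus factor = 0.1 * 1.6 = 0.16
Total multiplier = 1 + 0.16 = 1.16
Expected damage = 250 * 1.16 = 290.00

290.00 damage


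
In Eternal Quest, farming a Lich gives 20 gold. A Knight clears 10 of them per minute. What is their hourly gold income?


Gold per minute = 20 * 10 = 200
Gold per hour = 200 * 60 = 12000

12000 gold/hour


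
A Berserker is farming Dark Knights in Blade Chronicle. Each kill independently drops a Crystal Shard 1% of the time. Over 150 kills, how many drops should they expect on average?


Expected drops = kills * (drop_rate / 100)
= 150 * (1 / 100)
= 150 * 0.01
= 1.5

1.5 drops
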